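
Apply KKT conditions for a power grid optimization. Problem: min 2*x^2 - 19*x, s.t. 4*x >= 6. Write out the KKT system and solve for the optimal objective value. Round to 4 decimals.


Step 1: Try lambda = 0 (constraint inactive).
Stationarity: 2*2*x - 19 = 0
x* = 19/(2*2) = 4.75
Check constraint: 4*4.75 = 19.0 >= 6 -- satisfied.
Step 2: Compute optimal value.
f(x*) = 2*4.75^2 - 19*4.75 = -45.125


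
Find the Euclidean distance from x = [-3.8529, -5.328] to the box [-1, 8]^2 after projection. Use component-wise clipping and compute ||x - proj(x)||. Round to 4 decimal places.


Project each component onto [-1, 8].
clip(-3.8529) = -1.0, clip(-5.328) = -1.0
Projection = [-1.0, -1.0]
Squared diffs: [8.139, 18.7316]
Distance = sqrt(26.8706) = 5.1837


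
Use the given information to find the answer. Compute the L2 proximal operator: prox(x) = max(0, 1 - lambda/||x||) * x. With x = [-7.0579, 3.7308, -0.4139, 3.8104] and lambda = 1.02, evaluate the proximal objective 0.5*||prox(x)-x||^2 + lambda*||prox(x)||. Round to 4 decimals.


Step 1: Compute ||x||.
||x|| = 8.8557
Step 2: Compute scaling factor.
scale = max(0, 1 - 1.02/8.8557) = 0.8848
Step 3: prox(x) = [-6.245, 3.3011, -0.3662, 3.3715]
||prox(x)|| = 7.8357
Step 4: Proximal objective.
0.5*||prox-x||^2 = 0.5202
lambda*||prox|| = 7.9924
Total = 8.5126


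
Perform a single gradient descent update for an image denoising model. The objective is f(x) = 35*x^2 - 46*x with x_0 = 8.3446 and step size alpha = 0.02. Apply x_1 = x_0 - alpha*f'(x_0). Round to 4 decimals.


We compute the gradient at x_0 and apply the update.
f'(x) = 70*x - 46
f'(8.3446) = 70*8.3446 - 46 = 538.122
x_1 = 8.3446 - 0.02*538.122 = -2.4178


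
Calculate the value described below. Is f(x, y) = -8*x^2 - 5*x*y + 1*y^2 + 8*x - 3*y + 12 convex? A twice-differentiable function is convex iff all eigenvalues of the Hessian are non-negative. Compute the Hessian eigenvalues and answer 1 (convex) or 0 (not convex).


The Hessian of f(x,y) = -8*x^2 - 5*x*y + 1*y^2 + 8*x - 3*y + 12 is:
H = [[-16, -5], [-5, 2]]
Trace = -16 + 2 = -14
Determinant = -16*2 - (-5)^2 = -57
Discriminant = (-14)^2 - 4*-57 = 424.0
Eigenvalues: lambda_1 = -17.2956, lambda_2 = 3.2956
The function is not convex.

0


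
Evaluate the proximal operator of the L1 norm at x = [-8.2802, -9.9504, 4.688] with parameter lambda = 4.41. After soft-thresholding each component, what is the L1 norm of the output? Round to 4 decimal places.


Soft-thresholding with lambda = 4.41:
prox(-8.2802) = sign(-8.2802)*max(|-8.2802| - 4.41, 0) = -3.8702
prox(-9.9504) = sign(-9.9504)*max(|-9.9504| - 4.41, 0) = -5.5404
prox(4.688) = sign(4.688)*max(|4.688| - 4.41, 0) = 0.278
prox(x) = [-3.8702, -5.5404, 0.278]
||prox(x)||_1 = 3.8702 + 5.5404 + 0.278 = 9.6886


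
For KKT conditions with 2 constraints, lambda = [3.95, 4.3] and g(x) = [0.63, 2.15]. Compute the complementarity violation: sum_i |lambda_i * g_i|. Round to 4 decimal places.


KKT complementary slackness check:
lambda_1 * g_1 = 3.95 * 0.63 = 2.4885
lambda_2 * g_2 = 4.3 * 2.15 = 9.245
Total violation = 2.4885 + 9.245 = 11.7335


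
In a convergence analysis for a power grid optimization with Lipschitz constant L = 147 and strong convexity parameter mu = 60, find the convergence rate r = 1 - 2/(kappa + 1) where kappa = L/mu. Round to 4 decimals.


Step 1: Compute the condition number.
kappa = L/mu = 147/60 = 2.45
Step 2: Compute the convergence rate.
r = 1 - 2/(kappa + 1) = 1 - 2*mu/(L + mu) = (L - mu)/(L + mu) = 87/207 = 0.4203


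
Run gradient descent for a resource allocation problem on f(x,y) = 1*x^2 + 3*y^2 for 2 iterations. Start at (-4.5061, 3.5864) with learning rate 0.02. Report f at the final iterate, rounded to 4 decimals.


Gradient descent on f(x,y) = 1*x^2 + 3*y^2.
Starting point: (-4.5061, 3.5864), alpha = 0.02
Step 1: grad_x = 2*1*-4.5061 = -9.0122, grad_y = 2*3*3.5864 = 21.5184
  x_1 = -4.5061 - 0.02*-9.0122 = -4.3259
  y_1 = 3.5864 - 0.02*21.5184 = 3.156
Step 2: grad_x = 2*1*-4.3259 = -8.6517, grad_y = 2*3*3.156 = 18.9362
  x_2 = -4.3259 - 0.02*-8.6517 = -4.1528
  y_2 = 3.156 - 0.02*18.9362 = 2.7773
f(-4.1528, 2.7773) = 1*(-4.1528)^2 + 3*2.7773^2 = 40.3863


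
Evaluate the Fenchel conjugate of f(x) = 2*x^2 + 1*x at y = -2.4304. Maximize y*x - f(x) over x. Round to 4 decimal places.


f*(y) = sup_x {y*x - a*x^2 - b*x} = sup_x {(y-b)*x - a*x^2}
FOC: (y - b) - 2a*x = 0 => x* = (y - b)/(2a)
x* = (-2.4304 - 1)/(2*2) = -0.8576
f*(-2.4304) = (y-b)^2/(4a) = (-2.4304 - 1)^2/(4*2)
= 11.7676/8 = 1.471


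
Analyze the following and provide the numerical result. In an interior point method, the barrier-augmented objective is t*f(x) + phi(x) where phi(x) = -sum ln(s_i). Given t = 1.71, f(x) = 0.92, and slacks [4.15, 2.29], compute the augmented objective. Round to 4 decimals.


Step 1: Compute log-barrier.
ln values: [1.4231, 0.8286]
phi = -(1.4231 + 0.8286) = -2.2517
Step 2: Compute augmented objective.
t*f(x) = 1.71*0.92 = 1.5732
Total = 1.5732 - 2.2517 = -0.6785


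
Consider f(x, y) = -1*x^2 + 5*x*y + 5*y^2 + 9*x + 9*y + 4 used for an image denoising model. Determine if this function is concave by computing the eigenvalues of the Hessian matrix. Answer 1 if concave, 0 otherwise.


The Hessian of f(x,y) = -1*x^2 + 5*x*y + 5*y^2 + 9*x + 9*y + 4 is:
H = [[-2, 5], [5, 10]]
Trace = -2 + 10 = 8
Determinant = -2*10 - (5)^2 = -45
Discriminant = (8)^2 - 4*-45 = 244.0
Eigenvalues: lambda_1 = -3.8102, lambda_2 = 11.8102
The function is not concave.

0


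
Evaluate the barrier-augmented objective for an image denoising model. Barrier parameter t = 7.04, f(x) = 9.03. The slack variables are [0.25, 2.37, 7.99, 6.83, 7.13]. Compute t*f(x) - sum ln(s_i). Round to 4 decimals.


Step 1: Compute log-barrier.
ln values: [-1.3863, 0.8629, 2.0782, 1.9213, 1.9643]
phi = -(-1.3863 + 0.8629 + 2.0782 + 1.9213 + 1.9643) = -5.4404
Step 2: Compute augmented objective.
t*f(x) = 7.04*9.03 = 63.5712
Total = 63.5712 - 5.4404 = 58.1308


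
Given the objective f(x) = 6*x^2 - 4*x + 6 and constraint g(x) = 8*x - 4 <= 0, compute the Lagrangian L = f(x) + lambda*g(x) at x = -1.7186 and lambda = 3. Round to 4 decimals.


Step 1: Evaluate f(x).
f(-1.7186) = 6*(-1.7186)^2 - 4*(-1.7186) + 6 = 30.5959
Step 2: Evaluate g(x).
g(-1.7186) = 8*-1.7186 - 4 = -17.7488
Step 3: Compute Lagrangian.
L = 30.5959 + 3*-17.7488 = -22.6505


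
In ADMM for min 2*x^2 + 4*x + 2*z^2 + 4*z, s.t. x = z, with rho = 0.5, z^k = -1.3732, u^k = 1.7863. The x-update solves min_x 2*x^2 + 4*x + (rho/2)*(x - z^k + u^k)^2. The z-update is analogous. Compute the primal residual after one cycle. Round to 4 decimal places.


ADMM iteration with rho = 0.5, z^k = -1.3732, u^k = 1.7863
Step 1: x-update.
Minimize 2*x^2 + 4*x + (0.5/2)*(x + 1.3732 + 1.7863)^2
FOC: (2*2 + 0.5)*x = -4 + 0.5*(-1.3732 - 1.7863)
x^{k+1} = -1.2399
Step 2: z-update.
Minimize 2*z^2 + 4*z + (0.5/2)*(-1.2399 - z + 1.7863)^2
FOC: (2*2 + 0.5)*z = -4 + 0.5*(-1.2399 + 1.7863)
z^{k+1} = -0.8282
Step 3: u-update.
u^{k+1} = 1.7863 - 1.2399 + 0.8282 = 1.3745
Step 4: Primal residual = |-1.2399 + 0.8282| = 0.4118


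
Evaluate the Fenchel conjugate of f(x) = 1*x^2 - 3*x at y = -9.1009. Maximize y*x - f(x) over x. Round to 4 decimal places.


f*(y) = sup_x {y*x - a*x^2 - b*x} = sup_x {(y-b)*x - a*x^2}
FOC: (y - b) - 2a*x = 0 => x* = (y - b)/(2a)
x* = (-9.1009 + 3)/(2*1) = -3.0505
f*(-9.1009) = (y-b)^2/(4a) = (-9.1009 + 3)^2/(4*1)
= 37.221/4 = 9.3052


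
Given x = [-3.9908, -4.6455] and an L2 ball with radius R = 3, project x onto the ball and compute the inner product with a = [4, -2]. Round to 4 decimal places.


Step 1: Compute ||x|| (intermediates to 6 decimals).
||x|| = sqrt((-3.9908)^2 + (-4.6455)^2) = 6.124309
Step 2: Project.
Since ||x|| > R, scale = R/||x|| = 3/6.124309 = 0.489851, proj(x) = scale * x
proj(x) = [-1.954897, -2.275603]
Step 3: Dot product.
a^T * proj(x) = 4*(-1.954897) - 2*(-2.275603) = -3.2684


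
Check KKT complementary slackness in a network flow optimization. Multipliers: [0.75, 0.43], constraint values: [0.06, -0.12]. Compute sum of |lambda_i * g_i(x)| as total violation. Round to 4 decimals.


KKT complementary slackness check:
lambda_1 * g_1 = 0.75 * 0.06 = 0.045
lambda_2 * g_2 = 0.43 * -0.12 = -0.0516
Total violation = 0.045 + 0.0516 = 0.0966


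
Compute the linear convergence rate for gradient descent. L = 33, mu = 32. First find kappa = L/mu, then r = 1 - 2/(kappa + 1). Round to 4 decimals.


Step 1: Compute the condition number.
kappa = L/mu = 33/32 = 1.0313
Step 2: Compute the convergence rate.
r = 1 - 2/(kappa + 1) = 1 - 2*mu/(L + mu) = (L - mu)/(L + mu) = 1/65 = 0.0154


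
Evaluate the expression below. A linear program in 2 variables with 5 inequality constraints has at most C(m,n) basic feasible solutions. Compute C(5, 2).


Each vertex corresponds to some choice of n active constraints out of m, so the number of vertices is at most C(m, n) = m! / (n!(m-n)!).
m = 5, n = 2
Numerator: 5 * 4
Denominator: 2! = 2
C(5, 2) = 10


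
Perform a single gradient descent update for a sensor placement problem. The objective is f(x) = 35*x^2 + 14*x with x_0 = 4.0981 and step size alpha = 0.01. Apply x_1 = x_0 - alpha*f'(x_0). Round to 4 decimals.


We compute the gradient at x_0 and apply the update.
f'(x) = 70*x + 14
f'(4.0981) = 70*4.0981 + 14 = 300.867
x_1 = 4.0981 - 0.01*300.867 = 1.0894


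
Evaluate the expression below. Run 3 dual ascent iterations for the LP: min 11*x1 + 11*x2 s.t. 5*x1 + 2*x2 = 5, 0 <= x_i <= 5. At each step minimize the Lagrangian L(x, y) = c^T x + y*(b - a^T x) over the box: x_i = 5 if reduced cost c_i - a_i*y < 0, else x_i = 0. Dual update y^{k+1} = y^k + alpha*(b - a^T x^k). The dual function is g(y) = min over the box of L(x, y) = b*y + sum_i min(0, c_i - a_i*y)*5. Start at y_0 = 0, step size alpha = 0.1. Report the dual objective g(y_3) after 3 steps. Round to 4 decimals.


Dual ascent for LP: min 11*x1 + 11*x2, 5*x1 + 2*x2 = 5, 0 <= x_i <= 5
Step 1: y^k = 0.0, reduced costs: (11.0, 11.0)
  x^k = (0.0, 0.0), subgradient = b - a^T x = 5.0
  y^{k+1} = 0.0 + 0.1*5.0 = 0.5
Step 2: y^k = 0.5, reduced costs: (8.5, 10.0)
  x^k = (0.0, 0.0), subgradient = b - a^T x = 5.0
  y^{k+1} = 0.5 + 0.1*5.0 = 1.0
Step 3: y^k = 1.0, reduced costs: (6.0, 9.0)
  x^k = (0.0, 0.0), subgradient = b - a^T x = 5.0
  y^{k+1} = 1.0 + 0.1*5.0 = 1.5
Dual objective at y_3 = 1.5: reduced costs (3.5, 8.0), box minimizer x = (0.0, 0.0)
g(y_3) = b*y + (c1 - a1*y)*x1 + (c2 - a2*y)*x2 = 5*1.5 + 3.5*0.0 + 8.0*0.0 = 7.5 + 0.0 + 0.0 = 7.5


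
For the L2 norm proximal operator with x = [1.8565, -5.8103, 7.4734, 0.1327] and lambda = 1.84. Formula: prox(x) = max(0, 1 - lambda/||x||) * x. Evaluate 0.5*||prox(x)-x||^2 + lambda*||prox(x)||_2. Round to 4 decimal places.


Step 1: Compute ||x||.
||x|| = 9.6476
Step 2: Compute scaling factor.
scale = max(0, 1 - 1.84/9.6476) = 0.8093
Step 3: prox(x) = [1.5024, -4.7021, 6.0481, 0.1074]
||prox(x)|| = 7.8076
Step 4: Proximal objective.
0.5*||prox-x||^2 = 1.6928
lambda*||prox|| = 14.366
Total = 16.0587


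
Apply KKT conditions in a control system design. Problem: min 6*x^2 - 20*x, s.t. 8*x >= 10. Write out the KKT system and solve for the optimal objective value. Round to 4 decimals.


Step 1: Try lambda = 0 (constraint inactive).
Stationarity: 2*6*x - 20 = 0
x* = 20/(2*6) = 5/3 = 1.6667 (rounded; the exact value 5/3 is used below)
Check constraint: 8*1.6667 = 13.3336 >= 10 -- satisfied.
Step 2: Compute optimal value.
f(x*) = 6*(5/3)^2 - 20*(5/3) = -16.6667


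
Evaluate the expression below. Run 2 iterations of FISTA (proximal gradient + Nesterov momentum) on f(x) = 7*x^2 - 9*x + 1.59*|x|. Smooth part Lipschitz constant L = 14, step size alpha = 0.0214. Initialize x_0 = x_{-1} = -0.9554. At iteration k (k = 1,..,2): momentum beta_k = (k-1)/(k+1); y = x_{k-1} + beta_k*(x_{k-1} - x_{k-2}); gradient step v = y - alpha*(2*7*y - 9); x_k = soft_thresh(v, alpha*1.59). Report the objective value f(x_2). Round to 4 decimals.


FISTA on f(x) = 7*x^2 - 9*x + 1.59*|x|
L = 14, alpha = 0.0214
Iteration 1: beta = 0.0, y = -0.9554 + 0.0*(-0.9554 + 0.9554) = -0.9554
  grad(y) = -22.3756, v = y - alpha*grad = -0.4766
  prox(v) = soft_thresh(-0.4766, 0.034) = -0.4425
Iteration 2: beta = 0.3333, y = -0.4425 + 0.3333*(-0.4425 + 0.9554) = -0.2716
  grad(y) = -12.8021, v = y - alpha*grad = 0.0024
  prox(v) = soft_thresh(0.0024, 0.034) = 0.0
f(x_2) = 7*0.0^2 - 9*0.0 + 1.59*|0.0| = 0.0


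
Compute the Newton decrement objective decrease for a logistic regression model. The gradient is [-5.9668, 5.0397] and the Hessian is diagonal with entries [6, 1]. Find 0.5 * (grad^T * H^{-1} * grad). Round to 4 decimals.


Step 1: H is diagonal, so H^(-1) * g = [-0.9945, 5.0397].
Step 2: g^T H^(-1) g = sum_i g_i^2 / H_ii
  = (-5.9668)^2/6 + (5.0397)^2/1
  = 5.9338 + 25.3986 = 31.3324
Step 3: Objective decrease = 0.5 * g^T H^(-1) g = 15.6662


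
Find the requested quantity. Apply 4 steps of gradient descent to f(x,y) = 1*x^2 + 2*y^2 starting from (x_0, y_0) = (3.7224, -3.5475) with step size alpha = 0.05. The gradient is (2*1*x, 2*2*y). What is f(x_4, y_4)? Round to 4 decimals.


Gradient descent on f(x,y) = 1*x^2 + 2*y^2.
Starting point: (3.7224, -3.5475), alpha = 0.05
Step 1: grad_x = 2*1*3.7224 = 7.4448, grad_y = 2*2*-3.5475 = -14.19
  x_1 = 3.7224 - 0.05*7.4448 = 3.3502
  y_1 = -3.5475 - 0.05*-14.19 = -2.838
Step 2: grad_x = 2*1*3.3502 = 6.7003, grad_y = 2*2*-2.838 = -11.352
  x_2 = 3.3502 - 0.05*6.7003 = 3.0151
  y_2 = -2.838 - 0.05*-11.352 = -2.2704
Step 3: grad_x = 2*1*3.0151 = 6.0303, grad_y = 2*2*-2.2704 = -9.0816
  x_3 = 3.0151 - 0.05*6.0303 = 2.7136
  y_3 = -2.2704 - 0.05*-9.0816 = -1.8163
Step 4: grad_x = 2*1*2.7136 = 5.4273, grad_y = 2*2*-1.8163 = -7.2653
  x_4 = 2.7136 - 0.05*5.4273 = 2.4423
  y_4 = -1.8163 - 0.05*-7.2653 = -1.4531
f(2.4423, -1.4531) = 1*2.4423^2 + 2*(-1.4531)^2 = 10.1874


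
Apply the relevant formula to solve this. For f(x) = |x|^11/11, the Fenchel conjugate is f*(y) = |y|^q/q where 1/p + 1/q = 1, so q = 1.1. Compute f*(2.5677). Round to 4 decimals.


The conjugate exponent q satisfies 1/p + 1/q = 1.
p = 11, so q = 11/(11 - 1) = 1.1
|y|^q = 2.5677^1.1 = 2.8216
f*(2.5677) = 2.8216 / 1.1 = 2.5651


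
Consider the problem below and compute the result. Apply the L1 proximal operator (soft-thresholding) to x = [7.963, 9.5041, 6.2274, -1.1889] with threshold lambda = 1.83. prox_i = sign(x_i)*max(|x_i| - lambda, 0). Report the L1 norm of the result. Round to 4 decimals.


Soft-thresholding with lambda = 1.83:
prox(7.963) = sign(7.963)*max(|7.963| - 1.83, 0) = 6.133
prox(9.5041) = sign(9.5041)*max(|9.5041| - 1.83, 0) = 7.6741
prox(6.2274) = sign(6.2274)*max(|6.2274| - 1.83, 0) = 4.3974
prox(-1.1889) = sign(-1.1889)*max(|-1.1889| - 1.83, 0) = 0.0
prox(x) = [6.133, 7.6741, 4.3974, 0.0]
||prox(x)||_1 = 6.133 + 7.6741 + 4.3974 + 0.0 = 18.2045


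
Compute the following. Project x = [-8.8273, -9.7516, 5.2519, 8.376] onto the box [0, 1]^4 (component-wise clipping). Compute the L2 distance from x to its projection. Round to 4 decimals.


Project each component onto [0, 1].
clip(-8.8273) = 0.0, clip(-9.7516) = 0.0, clip(5.2519) = 1.0, clip(8.376) = 1.0
Projection = [0.0, 0.0, 1.0, 1.0]
Squared diffs: [77.9212, 95.0937, 18.0787, 54.4054]
Distance = sqrt(245.499) = 15.6684


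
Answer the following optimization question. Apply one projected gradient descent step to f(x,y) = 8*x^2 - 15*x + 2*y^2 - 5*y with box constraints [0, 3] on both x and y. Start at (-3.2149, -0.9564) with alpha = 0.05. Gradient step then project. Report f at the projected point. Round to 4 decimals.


Step 1: Compute gradient at (-3.2149, -0.9564).
grad_x = 2*8*-3.2149 - 15 = -66.4384
grad_y = 2*2*-0.9564 - 5 = -8.8256
Step 2: Gradient step.
x_raw = -3.2149 - 0.05*-66.4384 = 0.107
y_raw = -0.9564 - 0.05*-8.8256 = -0.5151
Step 3: Project onto [0, 3].
x_proj = clip(0.107) = 0.107
y_proj = clip(-0.5151) = 0.0
Step 4: Evaluate f.
f(0.107, 0.0) = -1.5137


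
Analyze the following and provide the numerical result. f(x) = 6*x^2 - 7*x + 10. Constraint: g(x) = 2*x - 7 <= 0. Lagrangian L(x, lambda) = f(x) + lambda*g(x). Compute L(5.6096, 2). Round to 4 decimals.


Step 1: Evaluate f(x).
f(5.6096) = 6*5.6096^2 - 7*5.6096 + 10 = 159.5385
Step 2: Evaluate g(x).
g(5.6096) = 2*5.6096 - 7 = 4.2192
Step 3: Compute Lagrangian.
L = 159.5385 + 2*4.2192 = 167.9769


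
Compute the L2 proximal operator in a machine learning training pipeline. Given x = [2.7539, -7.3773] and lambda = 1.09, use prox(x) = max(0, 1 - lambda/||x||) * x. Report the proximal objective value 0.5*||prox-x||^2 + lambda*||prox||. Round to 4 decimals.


Step 1: Compute ||x||.
||x|| = 7.8745
Step 2: Compute scaling factor.
scale = max(0, 1 - 1.09/7.8745) = 0.8616
Step 3: prox(x) = [2.3727, -6.3561]
||prox(x)|| = 6.7845
Step 4: Proximal objective.
0.5*||prox-x||^2 = 0.5941
lambda*||prox|| = 7.3951
Total = 7.9892


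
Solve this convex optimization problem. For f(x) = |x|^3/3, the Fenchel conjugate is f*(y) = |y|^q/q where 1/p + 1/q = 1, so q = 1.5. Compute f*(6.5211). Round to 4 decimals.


The conjugate exponent q satisfies 1/p + 1/q = 1.
p = 3, so q = 3/(3 - 1) = 1.5
|y|^q = 6.5211^1.5 = 16.6526
f*(6.5211) = 16.6526 / 1.5 = 11.1017


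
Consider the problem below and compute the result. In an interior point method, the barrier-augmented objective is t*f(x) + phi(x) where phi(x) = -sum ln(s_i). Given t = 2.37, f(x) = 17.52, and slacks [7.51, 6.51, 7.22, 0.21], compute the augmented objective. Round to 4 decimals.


Step 1: Compute log-barrier.
ln values: [2.0162, 1.8733, 1.9769, -1.5606]
phi = -(2.0162 + 1.8733 + 1.9769 - 1.5606) = -4.3058
Step 2: Compute augmented objective.
t*f(x) = 2.37*17.52 = 41.5224
Total = 41.5224 - 4.3058 = 37.2166


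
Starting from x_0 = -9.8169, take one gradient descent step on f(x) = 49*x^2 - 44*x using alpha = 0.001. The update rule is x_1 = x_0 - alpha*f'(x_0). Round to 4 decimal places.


We compute the gradient at x_0 and apply the update.
f'(x) = 98*x - 44
f'(-9.8169) = 98*-9.8169 - 44 = -1006.0562
x_1 = -9.8169 - 0.001*-1006.0562 = -8.8108


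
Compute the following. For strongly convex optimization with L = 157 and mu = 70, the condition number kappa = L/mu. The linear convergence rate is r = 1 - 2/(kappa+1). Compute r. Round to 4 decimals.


Step 1: Compute the condition number.
kappa = L/mu = 157/70 = 2.2429
Step 2: Compute the convergence rate.
r = 1 - 2/(kappa + 1) = 1 - 2*mu/(L + mu) = (L - mu)/(L + mu) = 87/227 = 0.3833


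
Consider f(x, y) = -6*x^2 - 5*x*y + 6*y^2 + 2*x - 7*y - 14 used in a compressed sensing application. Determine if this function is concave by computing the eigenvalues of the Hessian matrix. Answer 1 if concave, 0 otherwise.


The Hessian of f(x,y) = -6*x^2 - 5*x*y + 6*y^2 + 2*x - 7*y - 14 is:
H = [[-12, -5], [-5, 12]]
Trace = -12 + 12 = 0
Determinant = -12*12 - (-5)^2 = -169
Discriminant = (0)^2 - 4*-169 = 676.0
Eigenvalues: lambda_1 = -13.0, lambda_2 = 13.0
The function is not concave.

0


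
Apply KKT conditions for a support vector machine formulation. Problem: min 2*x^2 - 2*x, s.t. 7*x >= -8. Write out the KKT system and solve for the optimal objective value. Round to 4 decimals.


Step 1: Try lambda = 0 (constraint inactive).
Stationarity: 2*2*x - 2 = 0
x* = 2/(2*2) = 0.5
Check constraint: 7*0.5 = 3.5 >= -8 -- satisfied.
Step 2: Compute optimal value.
f(x*) = 2*0.5^2 - 2*0.5 = -0.5


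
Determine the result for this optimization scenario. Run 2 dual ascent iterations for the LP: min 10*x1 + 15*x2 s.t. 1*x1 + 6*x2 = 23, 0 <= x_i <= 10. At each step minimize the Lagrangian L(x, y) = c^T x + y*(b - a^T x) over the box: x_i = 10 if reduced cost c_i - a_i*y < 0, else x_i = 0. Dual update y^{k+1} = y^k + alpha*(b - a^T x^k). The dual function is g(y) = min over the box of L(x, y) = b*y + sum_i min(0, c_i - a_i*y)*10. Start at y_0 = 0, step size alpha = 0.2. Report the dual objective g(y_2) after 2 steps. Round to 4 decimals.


Dual ascent for LP: min 10*x1 + 15*x2, 1*x1 + 6*x2 = 23, 0 <= x_i <= 10
Step 1: y^k = 0.0, reduced costs: (10.0, 15.0)
  x^k = (0.0, 0.0), subgradient = b - a^T x = 23.0
  y^{k+1} = 0.0 + 0.2*23.0 = 4.6
Step 2: y^k = 4.6, reduced costs: (5.4, -12.6)
  x^k = (0.0, 10.0), subgradient = b - a^T x = -37.0
  y^{k+1} = 4.6 + 0.2*-37.0 = -2.8
Dual objective at y_2 = -2.8: reduced costs (12.8, 31.8), box minimizer x = (0.0, 0.0)
g(y_2) = b*y + (c1 - a1*y)*x1 + (c2 - a2*y)*x2 = 23*(-2.8) + 12.8*0.0 + 31.8*0.0 = -64.4 + 0.0 + 0.0 = -64.4


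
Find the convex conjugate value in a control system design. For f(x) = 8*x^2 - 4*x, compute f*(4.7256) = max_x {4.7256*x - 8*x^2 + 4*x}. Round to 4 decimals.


f*(y) = sup_x {y*x - a*x^2 - b*x} = sup_x {(y-b)*x - a*x^2}
FOC: (y - b) - 2a*x = 0 => x* = (y - b)/(2a)
x* = (4.7256 + 4)/(2*8) = 0.5454
f*(4.7256) = (y-b)^2/(4a) = (4.7256 + 4)^2/(4*8)
= 76.1361/32 = 2.3793


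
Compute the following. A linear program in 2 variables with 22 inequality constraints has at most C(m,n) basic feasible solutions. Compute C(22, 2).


Each vertex corresponds to some choice of n active constraints out of m, so the number of vertices is at most C(m, n) = m! / (n!(m-n)!).
m = 22, n = 2
Numerator: 22 * 21
Denominator: 2! = 2
C(22, 2) = 231


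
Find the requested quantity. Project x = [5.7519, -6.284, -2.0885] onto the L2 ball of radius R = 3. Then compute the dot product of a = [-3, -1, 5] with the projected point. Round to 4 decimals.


Step 1: Compute ||x|| (intermediates to 6 decimals).
||x|| = sqrt(5.7519^2 + (-6.284)^2 + (-2.0885)^2) = 8.771251
Step 2: Project.
Since ||x|| > R, scale = R/||x|| = 3/8.771251 = 0.342026, proj(x) = scale * x
proj(x) = [1.967299, -2.149291, -0.714321]
Step 3: Dot product.
a^T * proj(x) = -3*1.967299 - 1*(-2.149291) + 5*(-0.714321) = -7.3242


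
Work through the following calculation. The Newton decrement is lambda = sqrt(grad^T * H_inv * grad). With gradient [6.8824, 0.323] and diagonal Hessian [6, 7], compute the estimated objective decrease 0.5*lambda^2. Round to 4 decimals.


Step 1: H is diagonal, so H^(-1) * g = [1.1471, 0.0461].
Step 2: g^T H^(-1) g = sum_i g_i^2 / H_ii
  = (6.8824)^2/6 + (0.323)^2/7
  = 7.8946 + 0.0149 = 7.9095
Step 3: Objective decrease = 0.5 * g^T H^(-1) g = 3.9547


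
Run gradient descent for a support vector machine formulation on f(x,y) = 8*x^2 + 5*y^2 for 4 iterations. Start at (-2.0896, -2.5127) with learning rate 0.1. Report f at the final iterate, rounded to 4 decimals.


Gradient descent on f(x,y) = 8*x^2 + 5*y^2.
Starting point: (-2.0896, -2.5127), alpha = 0.1
Step 1: grad_x = 2*8*-2.0896 = -33.4336, grad_y = 2*5*-2.5127 = -25.127
  x_1 = -2.0896 - 0.1*-33.4336 = 1.2538
  y_1 = -2.5127 - 0.1*-25.127 = 0.0
Step 2: grad_x = 2*8*1.2538 = 20.0602, grad_y = 2*5*0.0 = 0.0
  x_2 = 1.2538 - 0.1*20.0602 = -0.7523
  y_2 = 0.0 - 0.1*0.0 = 0.0
Step 3: grad_x = 2*8*-0.7523 = -12.0361, grad_y = 2*5*0.0 = 0.0
  x_3 = -0.7523 - 0.1*-12.0361 = 0.4514
  y_3 = 0.0 - 0.1*0.0 = 0.0
Step 4: grad_x = 2*8*0.4514 = 7.2217, grad_y = 2*5*0.0 = 0.0
  x_4 = 0.4514 - 0.1*7.2217 = -0.2708
  y_4 = 0.0 - 0.1*0.0 = 0.0
f(-0.2708, 0.0) = 8*(-0.2708)^2 + 5*0.0^2 = 0.5867


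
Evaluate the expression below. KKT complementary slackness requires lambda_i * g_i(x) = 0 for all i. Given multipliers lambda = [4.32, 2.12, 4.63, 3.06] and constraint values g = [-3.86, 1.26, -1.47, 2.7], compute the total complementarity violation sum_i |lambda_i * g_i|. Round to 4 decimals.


KKT complementary slackness check:
lambda_1 * g_1 = 4.32 * -3.86 = -16.6752
lambda_2 * g_2 = 2.12 * 1.26 = 2.6712
lambda_3 * g_3 = 4.63 * -1.47 = -6.8061
lambda_4 * g_4 = 3.06 * 2.7 = 8.262
Total violation = 16.6752 + 2.6712 + 6.8061 + 8.262 = 34.4145


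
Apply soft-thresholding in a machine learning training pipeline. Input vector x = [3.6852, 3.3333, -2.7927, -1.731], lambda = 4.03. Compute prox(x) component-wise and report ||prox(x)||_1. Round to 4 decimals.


Soft-thresholding with lambda = 4.03:
prox(3.6852) = sign(3.6852)*max(|3.6852| - 4.03, 0) = 0.0
prox(3.3333) = sign(3.3333)*max(|3.3333| - 4.03, 0) = 0.0
prox(-2.7927) = sign(-2.7927)*max(|-2.7927| - 4.03, 0) = 0.0
prox(-1.731) = sign(-1.731)*max(|-1.731| - 4.03, 0) = 0.0
prox(x) = [0.0, 0.0, 0.0, 0.0]
||prox(x)||_1 = 0.0 + 0.0 + 0.0 + 0.0 = 0.0


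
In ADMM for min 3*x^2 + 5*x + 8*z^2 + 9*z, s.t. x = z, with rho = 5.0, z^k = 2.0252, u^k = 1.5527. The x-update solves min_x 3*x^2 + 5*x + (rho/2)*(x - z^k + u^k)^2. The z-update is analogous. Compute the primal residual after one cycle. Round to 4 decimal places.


ADMM iteration with rho = 5.0, z^k = 2.0252, u^k = 1.5527
Step 1: x-update.
Minimize 3*x^2 + 5*x + (5.0/2)*(x - 2.0252 + 1.5527)^2
FOC: (2*3 + 5.0)*x = -5 + 5.0*(2.0252 - 1.5527)
x^{k+1} = -0.2398
Step 2: z-update.
Minimize 8*z^2 + 9*z + (5.0/2)*(-0.2398 - z + 1.5527)^2
FOC: (2*8 + 5.0)*z = -9 + 5.0*(-0.2398 + 1.5527)
z^{k+1} = -0.116
Step 3: u-update.
u^{k+1} = 1.5527 - 0.2398 + 0.116 = 1.4289
Step 4: Primal residual = |-0.2398 + 0.116| = 0.1238


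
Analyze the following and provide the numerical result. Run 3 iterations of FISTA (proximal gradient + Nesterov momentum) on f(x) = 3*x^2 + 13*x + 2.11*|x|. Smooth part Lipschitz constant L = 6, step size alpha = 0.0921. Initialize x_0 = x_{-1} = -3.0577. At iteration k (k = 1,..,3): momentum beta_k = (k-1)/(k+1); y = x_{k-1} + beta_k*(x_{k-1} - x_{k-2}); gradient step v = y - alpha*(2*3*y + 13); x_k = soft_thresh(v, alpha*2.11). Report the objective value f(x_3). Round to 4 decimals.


FISTA on f(x) = 3*x^2 + 13*x + 2.11*|x|
L = 6, alpha = 0.0921
Iteration 1: beta = 0.0, y = -3.0577 + 0.0*(-3.0577 + 3.0577) = -3.0577
  grad(y) = -5.3462, v = y - alpha*grad = -2.5653
  prox(v) = soft_thresh(-2.5653, 0.1943) = -2.371
Iteration 2: beta = 0.3333, y = -2.371 + 0.3333*(-2.371 + 3.0577) = -2.1421
  grad(y) = 0.1475, v = y - alpha*grad = -2.1557
  prox(v) = soft_thresh(-2.1557, 0.1943) = -1.9613
Iteration 3: beta = 0.5, y = -1.9613 + 0.5*(-1.9613 + 2.371) = -1.7565
  grad(y) = 2.4609, v = y - alpha*grad = -1.9832
  prox(v) = soft_thresh(-1.9832, 0.1943) = -1.7888
f(x_3) = 3*(-1.7888)^2 + 13*(-1.7888) + 2.11*|-1.7888| = -9.8806


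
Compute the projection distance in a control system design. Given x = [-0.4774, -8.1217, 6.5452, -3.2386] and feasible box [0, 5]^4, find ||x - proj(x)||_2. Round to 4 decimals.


Project each component onto [0, 5].
clip(-0.4774) = 0.0, clip(-8.1217) = 0.0, clip(6.5452) = 5.0, clip(-3.2386) = 0.0
Projection = [0.0, 0.0, 5.0, 0.0]
Squared diffs: [0.2279, 65.962, 2.3876, 10.4885]
Distance = sqrt(79.066) = 8.8919


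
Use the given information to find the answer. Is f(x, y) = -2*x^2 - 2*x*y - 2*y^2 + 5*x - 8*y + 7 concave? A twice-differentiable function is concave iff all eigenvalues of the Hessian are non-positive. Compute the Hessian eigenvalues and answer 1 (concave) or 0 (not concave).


The Hessian of f(x,y) = -2*x^2 - 2*x*y - 2*y^2 + 5*x - 8*y + 7 is:
H = [[-4, -2], [-2, -4]]
Trace = -4 - 4 = -8
Determinant = -4*-4 - (-2)^2 = 12
Discriminant = (-8)^2 - 4*12 = 16.0
Eigenvalues: lambda_1 = -6.0, lambda_2 = -2.0
The function is concave.

1


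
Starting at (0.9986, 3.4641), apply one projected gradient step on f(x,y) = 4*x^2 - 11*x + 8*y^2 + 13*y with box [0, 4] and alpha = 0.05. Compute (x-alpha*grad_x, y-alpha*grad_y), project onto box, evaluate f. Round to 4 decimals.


Step 1: Compute gradient at (0.9986, 3.4641).
grad_x = 2*4*0.9986 - 11 = -3.0112
grad_y = 2*8*3.4641 + 13 = 68.4256
Step 2: Gradient step.
x_raw = 0.9986 - 0.05*-3.0112 = 1.1492
y_raw = 3.4641 - 0.05*68.4256 = 0.0428
Step 3: Project onto [0, 4].
x_proj = clip(1.1492) = 1.1492
y_proj = clip(0.0428) = 0.0428
Step 4: Evaluate f.
f(1.1492, 0.0428) = -6.7872


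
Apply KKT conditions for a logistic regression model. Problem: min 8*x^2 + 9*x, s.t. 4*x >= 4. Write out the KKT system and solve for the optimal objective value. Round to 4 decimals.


Step 1: Try lambda = 0 (constraint inactive).
x_unc = -9/(2*8) = -0.5625
Check: 4*-0.5625 = -2.25 < 4 -- violated!
Step 2: Constraint must be active: 4*x = 4
x* = 4/4 = 1.0
lambda = (2*8*1.0 + 9)/4 = 6.25
Step 3: Compute optimal value.
f(x*) = 8*1.0^2 + 9*1.0 = 17.0


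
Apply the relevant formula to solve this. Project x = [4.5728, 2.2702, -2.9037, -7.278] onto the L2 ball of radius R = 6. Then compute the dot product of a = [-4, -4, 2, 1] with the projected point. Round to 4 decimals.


Step 1: Compute ||x|| (intermediates to 6 decimals).
||x|| = sqrt(4.5728^2 + 2.2702^2 + (-2.9037)^2 + (-7.278)^2) = 9.352276
Step 2: Project.
Since ||x|| > R, scale = R/||x|| = 6/9.352276 = 0.641555, proj(x) = scale * x
proj(x) = [2.933703, 1.456458, -1.862883, -4.669237]
Step 3: Dot product.
a^T * proj(x) = -4*2.933703 - 4*1.456458 + 2*(-1.862883) + 1*(-4.669237) = -25.9556


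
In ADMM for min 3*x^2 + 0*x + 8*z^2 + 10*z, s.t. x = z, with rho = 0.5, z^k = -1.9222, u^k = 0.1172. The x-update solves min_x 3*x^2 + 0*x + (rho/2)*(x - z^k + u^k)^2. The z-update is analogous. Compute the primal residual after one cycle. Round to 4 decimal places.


ADMM iteration with rho = 0.5, z^k = -1.9222, u^k = 0.1172
Step 1: x-update.
Minimize 3*x^2 + 0*x + (0.5/2)*(x + 1.9222 + 0.1172)^2
FOC: (2*3 + 0.5)*x = 0 + 0.5*(-1.9222 - 0.1172)
x^{k+1} = -0.1569
Step 2: z-update.
Minimize 8*z^2 + 10*z + (0.5/2)*(-0.1569 - z + 0.1172)^2
FOC: (2*8 + 0.5)*z = -10 + 0.5*(-0.1569 + 0.1172)
z^{k+1} = -0.6073
Step 3: u-update.
u^{k+1} = 0.1172 - 0.1569 + 0.6073 = 0.5676
Step 4: Primal residual = |-0.1569 + 0.6073| = 0.4504


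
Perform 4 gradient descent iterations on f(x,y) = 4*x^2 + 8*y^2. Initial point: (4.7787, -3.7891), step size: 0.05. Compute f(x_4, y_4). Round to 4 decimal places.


Gradient descent on f(x,y) = 4*x^2 + 8*y^2.
Starting point: (4.7787, -3.7891), alpha = 0.05
Step 1: grad_x = 2*4*4.7787 = 38.2296, grad_y = 2*8*-3.7891 = -60.6256
  x_1 = 4.7787 - 0.05*38.2296 = 2.8672
  y_1 = -3.7891 - 0.05*-60.6256 = -0.7578
Step 2: grad_x = 2*4*2.8672 = 22.9378, grad_y = 2*8*-0.7578 = -12.1251
  x_2 = 2.8672 - 0.05*22.9378 = 1.7203
  y_2 = -0.7578 - 0.05*-12.1251 = -0.1516
Step 3: grad_x = 2*4*1.7203 = 13.7627, grad_y = 2*8*-0.1516 = -2.425
  x_3 = 1.7203 - 0.05*13.7627 = 1.0322
  y_3 = -0.1516 - 0.05*-2.425 = -0.0303
Step 4: grad_x = 2*4*1.0322 = 8.2576, grad_y = 2*8*-0.0303 = -0.485
  x_4 = 1.0322 - 0.05*8.2576 = 0.6193
  y_4 = -0.0303 - 0.05*-0.485 = -0.0061
f(0.6193, -0.0061) = 4*0.6193^2 + 8*(-0.0061)^2 = 1.5345


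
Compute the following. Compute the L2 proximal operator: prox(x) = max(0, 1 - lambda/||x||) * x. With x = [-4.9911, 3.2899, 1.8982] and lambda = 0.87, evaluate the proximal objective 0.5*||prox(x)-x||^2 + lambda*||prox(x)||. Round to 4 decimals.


Step 1: Compute ||x||.
||x|| = 6.272
Step 2: Compute scaling factor.
scale = max(0, 1 - 0.87/6.272) = 0.8613
Step 3: prox(x) = [-4.2988, 2.8336, 1.6349]
||prox(x)|| = 5.402
Step 4: Proximal objective.
0.5*||prox-x||^2 = 0.3785
lambda*||prox|| = 4.6997
Total = 5.0782


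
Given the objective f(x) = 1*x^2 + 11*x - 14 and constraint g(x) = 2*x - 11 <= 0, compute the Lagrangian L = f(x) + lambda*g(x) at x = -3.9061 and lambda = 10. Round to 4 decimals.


Step 1: Evaluate f(x).
f(-3.9061) = 1*(-3.9061)^2 + 11*(-3.9061) - 14 = -41.7095
Step 2: Evaluate g(x).
g(-3.9061) = 2*-3.9061 - 11 = -18.8122
Step 3: Compute Lagrangian.
L = -41.7095 + 10*-18.8122 = -229.8315


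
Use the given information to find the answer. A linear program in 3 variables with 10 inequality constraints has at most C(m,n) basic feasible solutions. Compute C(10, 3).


Each vertex corresponds to some choice of n active constraints out of m, so the number of vertices is at most C(m, n) = m! / (n!(m-n)!).
m = 10, n = 3
Numerator: 10 * 9 * 8
Denominator: 3! = 6
C(10, 3) = 120


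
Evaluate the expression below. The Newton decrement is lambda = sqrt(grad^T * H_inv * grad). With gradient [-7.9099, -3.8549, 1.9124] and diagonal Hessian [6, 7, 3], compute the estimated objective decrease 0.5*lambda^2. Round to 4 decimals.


Step 1: H is diagonal, so H^(-1) * g = [-1.3183, -0.5507, 0.6375].
Step 2: g^T H^(-1) g = sum_i g_i^2 / H_ii
  = (-7.9099)^2/6 + (-3.8549)^2/7 + (1.9124)^2/3
  = 10.4278 + 2.1229 + 1.2191 = 13.7697
Step 3: Objective decrease = 0.5 * g^T H^(-1) g = 6.8849


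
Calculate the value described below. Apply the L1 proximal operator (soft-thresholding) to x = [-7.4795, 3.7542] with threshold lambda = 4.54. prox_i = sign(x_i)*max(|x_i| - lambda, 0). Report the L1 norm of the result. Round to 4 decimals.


Soft-thresholding with lambda = 4.54:
prox(-7.4795) = sign(-7.4795)*max(|-7.4795| - 4.54, 0) = -2.9395
prox(3.7542) = sign(3.7542)*max(|3.7542| - 4.54, 0) = 0.0
prox(x) = [-2.9395, 0.0]
||prox(x)||_1 = 2.9395 + 0.0 = 2.9395


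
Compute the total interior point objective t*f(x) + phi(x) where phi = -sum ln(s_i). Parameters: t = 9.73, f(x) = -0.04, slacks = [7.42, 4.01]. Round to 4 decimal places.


Step 1: Compute log-barrier.
ln values: [2.0042, 1.3888]
phi = -(2.0042 + 1.3888) = -3.393
Step 2: Compute augmented objective.
t*f(x) = 9.73*-0.04 = -0.3892
Total = -0.3892 - 3.393 = -3.7822


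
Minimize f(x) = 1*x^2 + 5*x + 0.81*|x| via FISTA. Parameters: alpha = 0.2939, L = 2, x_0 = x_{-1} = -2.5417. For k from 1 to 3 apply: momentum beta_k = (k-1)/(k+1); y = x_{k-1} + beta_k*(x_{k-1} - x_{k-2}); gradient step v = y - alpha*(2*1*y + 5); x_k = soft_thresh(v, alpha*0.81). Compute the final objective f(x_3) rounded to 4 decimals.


FISTA on f(x) = 1*x^2 + 5*x + 0.81*|x|
L = 2, alpha = 0.2939
Iteration 1: beta = 0.0, y = -2.5417 + 0.0*(-2.5417 + 2.5417) = -2.5417
  grad(y) = -0.0834, v = y - alpha*grad = -2.5172
  prox(v) = soft_thresh(-2.5172, 0.2381) = -2.2791
Iteration 2: beta = 0.3333, y = -2.2791 + 0.3333*(-2.2791 + 2.5417) = -2.1916
  grad(y) = 0.6168, v = y - alpha*grad = -2.3729
  prox(v) = soft_thresh(-2.3729, 0.2381) = -2.1348
Iteration 3: beta = 0.5, y = -2.1348 + 0.5*(-2.1348 + 2.2791) = -2.0627
  grad(y) = 0.8747, v = y - alpha*grad = -2.3197
  prox(v) = soft_thresh(-2.3197, 0.2381) = -2.0817
f(x_3) = 1*(-2.0817)^2 + 5*(-2.0817) + 0.81*|-2.0817| = -4.3888


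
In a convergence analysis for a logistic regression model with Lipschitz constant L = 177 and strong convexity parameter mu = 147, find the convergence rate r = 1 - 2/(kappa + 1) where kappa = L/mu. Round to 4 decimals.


Step 1: Compute the condition number.
kappa = L/mu = 177/147 = 1.2041
Step 2: Compute the convergence rate.
r = 1 - 2/(kappa + 1) = 1 - 2*mu/(L + mu) = (L - mu)/(L + mu) = 30/324 = 0.0926


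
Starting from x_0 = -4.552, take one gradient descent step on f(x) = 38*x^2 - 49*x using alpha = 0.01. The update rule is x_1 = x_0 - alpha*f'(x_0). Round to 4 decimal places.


We compute the gradient at x_0 and apply the update.
f'(x) = 76*x - 49
f'(-4.552) = 76*-4.552 - 49 = -394.952
x_1 = -4.552 - 0.01*-394.952 = -0.6025


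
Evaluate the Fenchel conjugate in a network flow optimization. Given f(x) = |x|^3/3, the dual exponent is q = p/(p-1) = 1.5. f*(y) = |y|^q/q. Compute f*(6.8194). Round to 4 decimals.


The conjugate exponent q satisfies 1/p + 1/q = 1.
p = 3, so q = 3/(3 - 1) = 1.5
|y|^q = 6.8194^1.5 = 17.8082
f*(6.8194) = 17.8082 / 1.5 = 11.8721


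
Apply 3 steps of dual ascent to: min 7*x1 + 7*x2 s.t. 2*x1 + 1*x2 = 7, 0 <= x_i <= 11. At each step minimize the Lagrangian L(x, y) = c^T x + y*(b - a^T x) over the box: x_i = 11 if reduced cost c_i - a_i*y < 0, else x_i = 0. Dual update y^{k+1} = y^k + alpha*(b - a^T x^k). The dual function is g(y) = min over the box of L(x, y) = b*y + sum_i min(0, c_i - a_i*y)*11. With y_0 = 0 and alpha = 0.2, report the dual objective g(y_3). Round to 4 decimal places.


Dual ascent for LP: min 7*x1 + 7*x2, 2*x1 + 1*x2 = 7, 0 <= x_i <= 11
Step 1: y^k = 0.0, reduced costs: (7.0, 7.0)
  x^k = (0.0, 0.0), subgradient = b - a^T x = 7.0
  y^{k+1} = 0.0 + 0.2*7.0 = 1.4
Step 2: y^k = 1.4, reduced costs: (4.2, 5.6)
  x^k = (0.0, 0.0), subgradient = b - a^T x = 7.0
  y^{k+1} = 1.4 + 0.2*7.0 = 2.8
Step 3: y^k = 2.8, reduced costs: (1.4, 4.2)
  x^k = (0.0, 0.0), subgradient = b - a^T x = 7.0
  y^{k+1} = 2.8 + 0.2*7.0 = 4.2
Dual objective at y_3 = 4.2: reduced costs (-1.4, 2.8), box minimizer x = (11.0, 0.0)
g(y_3) = b*y + (c1 - a1*y)*x1 + (c2 - a2*y)*x2 = 7*4.2 + (-1.4)*11.0 + 2.8*0.0 = 29.4 - 15.4 + 0.0 = 14.0


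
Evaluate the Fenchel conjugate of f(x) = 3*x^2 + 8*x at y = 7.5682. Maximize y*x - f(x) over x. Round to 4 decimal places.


f*(y) = sup_x {y*x - a*x^2 - b*x} = sup_x {(y-b)*x - a*x^2}
FOC: (y - b) - 2a*x = 0 => x* = (y - b)/(2a)
x* = (7.5682 - 8)/(2*3) = -0.072
f*(7.5682) = (y-b)^2/(4a) = (7.5682 - 8)^2/(4*3)
= 0.1865/12 = 0.0155


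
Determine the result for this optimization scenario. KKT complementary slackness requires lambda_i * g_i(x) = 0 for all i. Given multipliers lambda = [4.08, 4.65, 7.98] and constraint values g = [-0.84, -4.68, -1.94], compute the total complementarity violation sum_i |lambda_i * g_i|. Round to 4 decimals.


KKT complementary slackness check:
lambda_1 * g_1 = 4.08 * -0.84 = -3.4272
lambda_2 * g_2 = 4.65 * -4.68 = -21.762
lambda_3 * g_3 = 7.98 * -1.94 = -15.4812
Total violation = 3.4272 + 21.762 + 15.4812 = 40.6704


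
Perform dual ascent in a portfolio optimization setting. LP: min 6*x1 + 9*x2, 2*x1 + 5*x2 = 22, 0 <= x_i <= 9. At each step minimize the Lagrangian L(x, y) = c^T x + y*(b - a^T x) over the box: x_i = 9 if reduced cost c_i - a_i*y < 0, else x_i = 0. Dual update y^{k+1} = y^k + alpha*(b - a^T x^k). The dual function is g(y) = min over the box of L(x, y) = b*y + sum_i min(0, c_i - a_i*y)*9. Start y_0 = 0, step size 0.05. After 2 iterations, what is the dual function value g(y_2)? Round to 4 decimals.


Dual ascent for LP: min 6*x1 + 9*x2, 2*x1 + 5*x2 = 22, 0 <= x_i <= 9
Step 1: y^k = 0.0, reduced costs: (6.0, 9.0)
  x^k = (0.0, 0.0), subgradient = b - a^T x = 22.0
  y^{k+1} = 0.0 + 0.05*22.0 = 1.1
Step 2: y^k = 1.1, reduced costs: (3.8, 3.5)
  x^k = (0.0, 0.0), subgradient = b - a^T x = 22.0
  y^{k+1} = 1.1 + 0.05*22.0 = 2.2
Dual objective at y_2 = 2.2: reduced costs (1.6, -2.0), box minimizer x = (0.0, 9.0)
g(y_2) = b*y + (c1 - a1*y)*x1 + (c2 - a2*y)*x2 = 22*2.2 + 1.6*0.0 + (-2.0)*9.0 = 48.4 + 0.0 - 18.0 = 30.4


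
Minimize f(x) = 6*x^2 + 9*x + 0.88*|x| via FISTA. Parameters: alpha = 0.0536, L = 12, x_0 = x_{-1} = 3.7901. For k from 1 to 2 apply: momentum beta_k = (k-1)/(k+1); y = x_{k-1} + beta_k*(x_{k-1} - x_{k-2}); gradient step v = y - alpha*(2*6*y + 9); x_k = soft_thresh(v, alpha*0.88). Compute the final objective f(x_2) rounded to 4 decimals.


FISTA on f(x) = 6*x^2 + 9*x + 0.88*|x|
L = 12, alpha = 0.0536
Iteration 1: beta = 0.0, y = 3.7901 + 0.0*(3.7901 - 3.7901) = 3.7901
  grad(y) = 54.4812, v = y - alpha*grad = 0.8699
  prox(v) = soft_thresh(0.8699, 0.0472) = 0.8227
Iteration 2: beta = 0.3333, y = 0.8227 + 0.3333*(0.8227 - 3.7901) = -0.1664
  grad(y) = 7.0034, v = y - alpha*grad = -0.5418
  prox(v) = soft_thresh(-0.5418, 0.0472) = -0.4946
f(x_2) = 6*(-0.4946)^2 + 9*(-0.4946) + 0.88*|-0.4946| = -2.5484


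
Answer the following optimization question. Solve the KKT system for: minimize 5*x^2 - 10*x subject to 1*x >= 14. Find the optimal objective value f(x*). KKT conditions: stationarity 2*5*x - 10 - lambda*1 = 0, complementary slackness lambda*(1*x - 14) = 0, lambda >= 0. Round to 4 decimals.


Step 1: Try lambda = 0 (constraint inactive).
x_unc = 10/(2*5) = 1.0
Check: 1*1.0 = 1.0 < 14 -- violated!
Step 2: Constraint must be active: 1*x = 14
x* = 14/1 = 14.0
lambda = (2*5*14.0 - 10)/1 = 130.0
Step 3: Compute optimal value.
f(x*) = 5*14.0^2 - 10*14.0 = 840.0


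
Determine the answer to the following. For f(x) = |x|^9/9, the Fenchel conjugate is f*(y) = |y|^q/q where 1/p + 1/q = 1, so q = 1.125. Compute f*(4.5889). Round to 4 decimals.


The conjugate exponent q satisfies 1/p + 1/q = 1.
p = 9, so q = 9/(9 - 1) = 1.125
|y|^q = 4.5889^1.125 = 5.5517
f*(4.5889) = 5.5517 / 1.125 = 4.9348


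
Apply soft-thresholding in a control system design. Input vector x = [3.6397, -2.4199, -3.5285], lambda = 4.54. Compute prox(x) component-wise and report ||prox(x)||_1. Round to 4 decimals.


Soft-thresholding with lambda = 4.54:
prox(3.6397) = sign(3.6397)*max(|3.6397| - 4.54, 0) = 0.0
prox(-2.4199) = sign(-2.4199)*max(|-2.4199| - 4.54, 0) = 0.0
prox(-3.5285) = sign(-3.5285)*max(|-3.5285| - 4.54, 0) = 0.0
prox(x) = [0.0, 0.0, 0.0]
||prox(x)||_1 = 0.0 + 0.0 + 0.0 = 0.0
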